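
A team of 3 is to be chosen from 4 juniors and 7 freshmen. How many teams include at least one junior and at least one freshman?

With no constraint there are C(11,3) = 165 possible selections.
Subtract selections that omit an entire group: no juniors → C(7,3) = 35; no freshmen → C(4,3) = 4.
Both groups omitted at once is impossible, so 165 − 39 = 126.

126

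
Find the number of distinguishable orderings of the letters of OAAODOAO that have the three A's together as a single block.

Treat the 3 copies of A as a single block. The multiset to arrange is then {AAA, D, O, O, O, O}, 6 items in all.
That gives (6)!/(4!) = 30 arrangements.

30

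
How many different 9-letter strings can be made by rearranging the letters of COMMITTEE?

45360

Letter multiplicities in COMMITTEE: C×1, E×2, I×1, M×2, O×1, T×2.
Dividing 9! = 362880 by 2!·2!·2! = 8 for the repeated letters gives 45360.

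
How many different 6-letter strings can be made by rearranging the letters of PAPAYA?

60

The 6 letters of PAPAYA have repeats: A appearing 3 times and P appearing twice.
The number of distinct arrangements is 6!/(3!·2!) = 720/12 = 60.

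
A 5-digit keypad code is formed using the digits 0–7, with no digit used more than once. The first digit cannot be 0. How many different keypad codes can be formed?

5880

The first digit has 8−1 = 7 choices (anything except 0).
The remaining 4 digits are filled from the other 7 symbols without repetition: 7 × 6 × 5 × 4 = 840.
Total: 7 × 840 = 5880.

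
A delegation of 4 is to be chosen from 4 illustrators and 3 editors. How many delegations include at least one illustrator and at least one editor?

Unrestricted: C(7,4) = 35 ways to pick any 4 of the 7.
Subtract selections that omit an entire group: no illustrators → C(3,4) = 0; no editors → C(4,4) = 1.
Both groups omitted at once is impossible, so 35 − 1 = 34.

34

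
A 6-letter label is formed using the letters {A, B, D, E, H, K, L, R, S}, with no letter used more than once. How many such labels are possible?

Choose and order 6 of the 9 symbols: the first letter has 9 options, the next 8, and so on down to 4.
That product is 9 × 8 × 7 × 6 × 5 × 4 = 60480.

60480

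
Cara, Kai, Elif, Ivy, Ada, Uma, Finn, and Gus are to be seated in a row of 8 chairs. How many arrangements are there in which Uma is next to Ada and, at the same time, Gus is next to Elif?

Treat {Uma,Ada} as one block (2 orders) and {Gus,Elif} as another (2 orders).
That leaves 6 units to arrange: 2 × 2 × 6! = 4 × 720 = 2880.

2880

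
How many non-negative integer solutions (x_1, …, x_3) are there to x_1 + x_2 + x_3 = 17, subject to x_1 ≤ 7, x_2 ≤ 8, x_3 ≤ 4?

Ignoring the caps, the number of non-negative solutions to x_1+…+x_3 = 17 is C(19,2) = 171.
Subtract solutions that violate a single cap (substitute x_i' = x_i − (cap_i+1)): x_1 ≥ 8 gives C(11,2) = 55; x_2 ≥ 9 gives C(10,2) = 45; x_3 ≥ 5 gives C(14,2) = 91. Together 191.
Add back pairs where two caps are both exceeded: 1 + 15 + 10 = 26.
By inclusion–exclusion the count is 171 − 191 + 26 = 6.

6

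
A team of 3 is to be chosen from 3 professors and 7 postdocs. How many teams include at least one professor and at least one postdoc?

Total 3-person selections from all 10: C(10,3) = 120.
Subtract selections that omit an entire group: no professors → C(7,3) = 35; no postdocs → C(3,3) = 1.
Both groups omitted at once is impossible, so 120 − 36 = 84.

84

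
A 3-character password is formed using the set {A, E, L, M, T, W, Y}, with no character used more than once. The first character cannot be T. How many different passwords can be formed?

The first character has 7−1 = 6 choices (anything except T).
The remaining 2 characters are filled from the other 6 symbols without repetition: 6 × 5 = 30.
Total: 6 × 30 = 180.

180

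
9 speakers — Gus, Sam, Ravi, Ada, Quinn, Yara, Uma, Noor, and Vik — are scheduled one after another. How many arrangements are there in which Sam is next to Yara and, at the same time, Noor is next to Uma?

20160

Treat {Sam,Yara} as one block (2 orders) and {Noor,Uma} as another (2 orders).
That leaves 7 units to arrange: 2 × 2 × 7! = 4 × 5040 = 20160.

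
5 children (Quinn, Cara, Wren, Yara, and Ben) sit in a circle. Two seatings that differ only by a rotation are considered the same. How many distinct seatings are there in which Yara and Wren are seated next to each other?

12

Treat {Yara, Wren} as one unit (2 internal orders) and seat the resulting 4 units around the table: (3)! circular arrangements.
So 2 × (3)! = 2 × 6 = 12.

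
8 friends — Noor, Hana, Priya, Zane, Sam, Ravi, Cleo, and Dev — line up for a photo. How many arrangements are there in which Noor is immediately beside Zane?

Treat {Noor, Zane} as a single unit. There are 7 units to order, and the pair itself can be ordered 2 ways.
That gives 2 × 7! = 2 × 5040 = 10080.

10080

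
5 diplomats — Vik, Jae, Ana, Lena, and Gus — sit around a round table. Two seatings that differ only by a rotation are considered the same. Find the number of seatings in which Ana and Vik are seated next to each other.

12

Treat {Ana, Vik} as one unit (2 internal orders) and seat the resulting 4 units around the table: (3)! circular arrangements.
So 2 × (3)! = 2 × 6 = 12.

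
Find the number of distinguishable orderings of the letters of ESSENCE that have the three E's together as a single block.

Treat the 3 copies of E as a single block. The multiset to arrange is then {EEE, C, N, S, S}, 5 items in all.
That gives (5)!/(2!) = 60 arrangements.

60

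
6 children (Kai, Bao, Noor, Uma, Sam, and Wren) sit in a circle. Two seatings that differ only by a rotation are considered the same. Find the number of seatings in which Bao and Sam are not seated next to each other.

All circular seatings of 6 people number (5)! = 120.
Seatings with Bao beside Sam: treat them as a block with 2 internal orders, giving 2 × (4)! = 48.
Subtracting, 120 − 48 = 72.

72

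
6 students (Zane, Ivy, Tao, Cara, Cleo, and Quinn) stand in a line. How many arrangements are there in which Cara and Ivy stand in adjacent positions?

Treat {Cara, Ivy} as a single unit. There are 5 units to order, and the pair itself can be ordered 2 ways.
So the count is 2·(5)! = 240.

240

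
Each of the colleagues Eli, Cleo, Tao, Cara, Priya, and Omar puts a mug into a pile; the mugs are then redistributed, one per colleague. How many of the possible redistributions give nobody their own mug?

Let Aᵢ be the assignments in which colleague i gets their own mug. We want the size of the complement of A₁∪…∪A_6.
By inclusion–exclusion this is Σ_{j=0}^{6} (−1)^j C(6,j)·(6−j)!.
Computing: 720 − 720 + 360 − 120 + 30 − 6 + 1 = 265.

265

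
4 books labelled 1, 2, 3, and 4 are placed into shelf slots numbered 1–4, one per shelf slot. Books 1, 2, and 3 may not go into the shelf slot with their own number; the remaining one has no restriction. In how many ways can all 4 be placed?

Let Aᵢ (for i ∈ {1, 2, 3}) be the placements that put book i in its forbidden shelf slot. Any j of these fix j positions, leaving (4−j)! ways to fill the rest, and there are C(3,j) ways to pick which j.
By inclusion–exclusion, the number of valid placements is Σ_{j=0}^{3} (−1)^j C(3,j)·(4−j)!.
Computing: 24 − 18 + 6 − 1 = 11.

11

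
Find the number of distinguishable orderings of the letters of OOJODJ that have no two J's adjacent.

There are 6!/(3!·2!) = 60 arrangements of OOJODJ in total.
If the two J's are adjacent, glue them into one block, leaving 5 items to arrange: (5)!/(3!) = 20 ways.
Hence 60 − 20 = 40.

40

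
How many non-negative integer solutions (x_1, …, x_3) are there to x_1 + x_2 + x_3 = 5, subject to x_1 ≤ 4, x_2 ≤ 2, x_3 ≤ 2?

8

By stars and bars, unrestricted non-negative solutions to x_1+…+x_3 = 5 number C(5+2,2) = 21.
Subtract solutions that violate a single cap (substitute x_i' = x_i − (cap_i+1)): x_1 ≥ 5 gives C(2,2) = 1; x_2 ≥ 3 gives C(4,2) = 6; x_3 ≥ 3 gives C(4,2) = 6. Together 13.
No two caps can be exceeded simultaneously, so the pair terms are all 0.
By inclusion–exclusion the count is 21 − 13 + 0 = 8.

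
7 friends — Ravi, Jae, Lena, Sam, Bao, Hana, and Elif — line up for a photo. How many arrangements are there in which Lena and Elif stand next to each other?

Treat {Lena, Elif} as a single unit. There are 6 units to order, and the pair itself can be ordered 2 ways.
So the count is 2·(6)! = 1440.

1440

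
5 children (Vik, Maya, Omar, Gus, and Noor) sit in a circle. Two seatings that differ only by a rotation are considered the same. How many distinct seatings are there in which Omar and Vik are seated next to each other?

12

Treat {Omar, Vik} as one unit (2 internal orders) and seat the resulting 4 units around the table: (3)! circular arrangements.
So 2 × (3)! = 2 × 6 = 12.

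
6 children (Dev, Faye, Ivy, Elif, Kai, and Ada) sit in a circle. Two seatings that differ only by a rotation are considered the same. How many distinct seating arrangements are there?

120

Seat Dev anywhere (absorbing the rotational symmetry), then permute the other 5: (5)! = 120.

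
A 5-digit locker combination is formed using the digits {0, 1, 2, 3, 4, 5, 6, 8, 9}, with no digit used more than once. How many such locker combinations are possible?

With no repetition, fill the 5 digits in order: 9 choices, then 8, down to 5.
9 × 8 × 7 × 6 × 5 = 15120.

15120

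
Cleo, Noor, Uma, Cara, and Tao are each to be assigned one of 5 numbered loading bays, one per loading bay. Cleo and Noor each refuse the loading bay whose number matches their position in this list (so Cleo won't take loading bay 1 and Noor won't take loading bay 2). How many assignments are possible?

78

Let Aᵢ (for i ∈ {1, 2}) be the placements that put person i in their forbidden loading bay. Any j of these fix j positions, leaving (5−j)! ways to fill the rest, and there are C(2,j) ways to pick which j.
By inclusion–exclusion, the number of valid placements is Σ_{j=0}^{2} (−1)^j C(2,j)·(5−j)!.
Computing: 120 − 48 + 6 = 78.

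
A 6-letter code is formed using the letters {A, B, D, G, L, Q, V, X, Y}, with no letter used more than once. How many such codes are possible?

This is a permutation of 6 out of 9: P(9,6) = 9!/3!.
9 × 8 × 7 × 6 × 5 × 4 = 60480.

60480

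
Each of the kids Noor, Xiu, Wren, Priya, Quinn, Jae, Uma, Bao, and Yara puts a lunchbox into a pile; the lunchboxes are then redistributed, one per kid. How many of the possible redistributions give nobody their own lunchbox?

133496

Let Aᵢ be the assignments in which kid i gets their own lunchbox. We want the size of the complement of A₁∪…∪A_9.
By inclusion–exclusion this is Σ_{j=0}^{9} (−1)^j C(9,j)·(9−j)!.
Computing: 362880 − 362880 + 181440 − 60480 + 15120 − 3024 + 504 − 72 + 9 − 1 = 133496.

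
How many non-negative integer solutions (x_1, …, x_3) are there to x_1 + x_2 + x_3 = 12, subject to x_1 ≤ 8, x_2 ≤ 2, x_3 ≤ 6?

12

Ignoring the caps, the number of non-negative solutions to x_1+…+x_3 = 12 is C(14,2) = 91.
Subtract solutions that violate a single cap (substitute x_i' = x_i − (cap_i+1)): x_1 ≥ 9 gives C(5,2) = 10; x_2 ≥ 3 gives C(11,2) = 55; x_3 ≥ 7 gives C(7,2) = 21. Together 86.
Add back pairs where two caps are both exceeded: 1 + 0 + 6 = 7.
By inclusion–exclusion the count is 91 − 86 + 7 = 12.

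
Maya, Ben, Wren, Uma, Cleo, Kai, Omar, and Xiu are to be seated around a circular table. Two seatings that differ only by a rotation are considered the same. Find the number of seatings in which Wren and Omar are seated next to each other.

Treat {Wren, Omar} as one unit (2 internal orders) and seat the resulting 7 units around the table: (6)! circular arrangements.
So 2 × (6)! = 2 × 720 = 1440.

1440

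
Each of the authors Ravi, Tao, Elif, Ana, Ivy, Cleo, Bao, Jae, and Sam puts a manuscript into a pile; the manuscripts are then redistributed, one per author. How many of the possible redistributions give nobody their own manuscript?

133496

Count assignments avoiding every fixed point. For any j of the 9 authors fixed to their own manuscript, the other 9−j can be arranged in (9−j)! ways.
By inclusion–exclusion this is Σ_{j=0}^{9} (−1)^j C(9,j)·(9−j)!.
Computing: 362880 − 362880 + 181440 − 60480 + 15120 − 3024 + 504 − 72 + 9 − 1 = 133496.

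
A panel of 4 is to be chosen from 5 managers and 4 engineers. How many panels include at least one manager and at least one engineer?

120

Total 4-person selections from all 9: C(9,4) = 126.
Selections missing a whole group: no managers → C(4,4) = 1; no engineers → C(5,4) = 5.
Both groups omitted at once is impossible, so 126 − 6 = 120.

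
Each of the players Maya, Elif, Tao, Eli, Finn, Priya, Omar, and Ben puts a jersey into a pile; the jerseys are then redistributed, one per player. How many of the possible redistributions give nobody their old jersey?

14833

This is the derangement count D_8: permutations of 8 items with no fixed point.
By inclusion–exclusion this is Σ_{j=0}^{8} (−1)^j C(8,j)·(8−j)!.
Computing: 40320 − 40320 + 20160 − 6720 + 1680 − 336 + 56 − 8 + 1 = 14833.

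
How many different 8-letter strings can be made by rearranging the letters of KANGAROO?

10080

Letter multiplicities in KANGAROO: A×2, G×1, K×1, N×1, O×2, R×1.
So there are 8! / (2!·2!) = 10080 distinguishable arrangements.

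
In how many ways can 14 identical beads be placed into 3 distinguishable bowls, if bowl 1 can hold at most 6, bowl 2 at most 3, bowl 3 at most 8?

10

Ignoring the caps, the number of non-negative solutions to x_1+…+x_3 = 14 is C(16,2) = 120.
Subtract solutions that violate a single cap (substitute x_i' = x_i − (cap_i+1)): x_1 ≥ 7 gives C(9,2) = 36; x_2 ≥ 4 gives C(12,2) = 66; x_3 ≥ 9 gives C(7,2) = 21. Together 123.
Add back pairs where two caps are both exceeded: 10 + 0 + 3 = 13.
By inclusion–exclusion the count is 120 − 123 + 13 = 10.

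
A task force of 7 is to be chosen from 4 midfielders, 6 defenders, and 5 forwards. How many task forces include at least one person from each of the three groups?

With no constraint there are C(15,7) = 6435 possible selections.
Selections missing a whole group: no midfielders → C(11,7) = 330; no defenders → C(9,7) = 36; no forwards → C(10,7) = 120.
Add back selections omitting two groups (i.e. drawn from a single group): C(4,7) + C(6,7) + C(5,7) = 0.
By inclusion–exclusion: 6435 − 486 + 0 = 5949.

5949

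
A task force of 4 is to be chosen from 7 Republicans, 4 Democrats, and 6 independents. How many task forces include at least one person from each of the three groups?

1176

Unrestricted: C(17,4) = 2380 ways to pick any 4 of the 17.
Subtract selections that omit an entire group: no Republicans → C(10,4) = 210; no Democrats → C(13,4) = 715; no independents → C(11,4) = 330.
Add back selections omitting two groups (i.e. drawn from a single group): C(7,4) + C(4,4) + C(6,4) = 51.
By inclusion–exclusion: 2380 − 1255 + 51 = 1176.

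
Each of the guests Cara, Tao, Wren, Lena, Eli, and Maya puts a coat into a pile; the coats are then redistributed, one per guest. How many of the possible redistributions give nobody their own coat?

This is the derangement count D_6: permutations of 6 items with no fixed point.
By inclusion–exclusion this is Σ_{j=0}^{6} (−1)^j C(6,j)·(6−j)!.
Computing: 720 − 720 + 360 − 120 + 30 − 6 + 1 = 265.

265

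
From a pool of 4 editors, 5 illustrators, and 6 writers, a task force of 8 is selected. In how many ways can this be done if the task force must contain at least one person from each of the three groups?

Unrestricted: C(15,8) = 6435 ways to pick any 8 of the 15.
Selections missing a whole group: no editors → C(11,8) = 165; no illustrators → C(10,8) = 45; no writers → C(9,8) = 9.
Add back selections omitting two groups (i.e. drawn from a single group): C(4,8) + C(5,8) + C(6,8) = 0.
By inclusion–exclusion: 6435 − 219 + 0 = 6216.

6216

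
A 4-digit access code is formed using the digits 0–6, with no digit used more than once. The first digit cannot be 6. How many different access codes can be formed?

720

The first digit has 7−1 = 6 choices (anything except 6).
The remaining 3 digits are filled from the other 6 symbols without repetition: 6 × 5 × 4 = 120.
Total: 6 × 120 = 720.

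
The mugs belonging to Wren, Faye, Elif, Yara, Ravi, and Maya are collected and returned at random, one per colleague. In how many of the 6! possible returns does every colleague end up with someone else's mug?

Let Aᵢ be the assignments in which colleague i gets their own mug. We want the size of the complement of A₁∪…∪A_6.
By inclusion–exclusion this is Σ_{j=0}^{6} (−1)^j C(6,j)·(6−j)!.
Computing: 720 − 720 + 360 − 120 + 30 − 6 + 1 = 265.

265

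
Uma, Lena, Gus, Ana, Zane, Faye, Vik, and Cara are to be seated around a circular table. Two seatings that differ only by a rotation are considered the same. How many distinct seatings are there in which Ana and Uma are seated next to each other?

1440

Glue Ana and Uma into a block (2 internal orders). Seating 7 units around a circle gives (6)! arrangements.
So 2 × (6)! = 2 × 720 = 1440.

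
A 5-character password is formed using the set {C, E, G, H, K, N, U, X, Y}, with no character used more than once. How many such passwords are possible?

15120

This is a permutation of 5 out of 9: P(9,5) = 9!/4!.
That product is 9 × 8 × 7 × 6 × 5 = 15120.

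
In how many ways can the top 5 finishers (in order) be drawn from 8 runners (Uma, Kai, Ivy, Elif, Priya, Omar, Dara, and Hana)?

6720

This is an ordered selection of 5 from 8: P(8,5).
That gives 8 × 7 × 6 × 5 × 4 = 6720.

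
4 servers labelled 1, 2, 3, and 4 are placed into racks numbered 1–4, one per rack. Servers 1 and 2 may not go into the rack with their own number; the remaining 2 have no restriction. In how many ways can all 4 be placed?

14

Let Aᵢ (for i ∈ {1, 2}) be the placements that put server i in its forbidden rack. Any j of these fix j positions, leaving (4−j)! ways to fill the rest, and there are C(2,j) ways to pick which j.
By inclusion–exclusion, the number of valid placements is Σ_{j=0}^{2} (−1)^j C(2,j)·(4−j)!.
Computing: 24 − 12 + 2 = 14.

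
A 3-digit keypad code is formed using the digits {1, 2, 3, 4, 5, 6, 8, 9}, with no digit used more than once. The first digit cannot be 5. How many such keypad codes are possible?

The first digit has 8−1 = 7 choices (anything except 5).
The remaining 2 digits are filled from the other 7 symbols without repetition: 7 × 6 = 42.
Total: 7 × 42 = 294.

294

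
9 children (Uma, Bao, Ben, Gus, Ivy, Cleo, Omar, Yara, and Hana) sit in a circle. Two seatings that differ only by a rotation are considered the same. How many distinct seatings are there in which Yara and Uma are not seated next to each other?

30240

All circular seatings of 9 people number (8)! = 40320.
Seatings with Yara beside Uma: treat them as a block with 2 internal orders, giving 2 × (7)! = 10080.
Subtracting, 40320 − 10080 = 30240.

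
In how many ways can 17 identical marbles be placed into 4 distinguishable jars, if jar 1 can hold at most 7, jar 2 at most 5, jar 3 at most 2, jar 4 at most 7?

Without the upper bounds there are C(20,3) = 1140 ways to split 17 among 4 jars.
Subtract solutions that violate a single cap (substitute x_i' = x_i − (cap_i+1)): x_1 ≥ 8 gives C(12,3) = 220; x_2 ≥ 6 gives C(14,3) = 364; x_3 ≥ 3 gives C(17,3) = 680; x_4 ≥ 8 gives C(12,3) = 220. Together 1484.
Add back pairs where two caps are both exceeded: 20 + 84 + 4 + 165 + 20 + 84 = 377.
Subtract triples: 1 + 0 + 0 + 1 = 2.
By inclusion–exclusion the count is 1140 − 1484 + 377 − 2 = 31.

31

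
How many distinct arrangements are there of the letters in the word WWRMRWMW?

Letter multiplicities in WWRMRWMW: M×2, R×2, W×4.
Dividing 8! = 40320 by 4!·2!·2! = 96 for the repeated letters gives 420.

420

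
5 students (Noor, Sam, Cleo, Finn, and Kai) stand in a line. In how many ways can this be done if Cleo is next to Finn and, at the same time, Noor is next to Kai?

24

Treat {Cleo,Finn} as one block (2 orders) and {Noor,Kai} as another (2 orders).
That leaves 3 units to arrange: 2 × 2 × 3! = 4 × 6 = 24.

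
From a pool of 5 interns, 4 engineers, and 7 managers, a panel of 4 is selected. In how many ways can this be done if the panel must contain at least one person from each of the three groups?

910

With no constraint there are C(16,4) = 1820 possible selections.
Subtract selections that omit an entire group: no interns → C(11,4) = 330; no engineers → C(12,4) = 495; no managers → C(9,4) = 126.
Add back selections omitting two groups (i.e. drawn from a single group): C(5,4) + C(4,4) + C(7,4) = 41.
By inclusion–exclusion: 1820 − 951 + 41 = 910.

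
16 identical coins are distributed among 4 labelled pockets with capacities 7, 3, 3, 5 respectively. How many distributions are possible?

10

By stars and bars, unrestricted non-negative solutions to x_1+…+x_4 = 16 number C(16+3,3) = 969.
Subtract solutions that violate a single cap (substitute x_i' = x_i − (cap_i+1)): x_1 ≥ 8 gives C(11,3) = 165; x_2 ≥ 4 gives C(15,3) = 455; x_3 ≥ 4 gives C(15,3) = 455; x_4 ≥ 6 gives C(13,3) = 286. Together 1361.
Add back pairs where two caps are both exceeded: 35 + 35 + 10 + 165 + 84 + 84 = 413.
Subtract triples: 1 + 0 + 0 + 10 = 11.
By inclusion–exclusion the count is 969 − 1361 + 413 − 11 = 10.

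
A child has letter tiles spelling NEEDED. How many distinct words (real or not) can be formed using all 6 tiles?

NEEDED has 6 letters with D appearing twice and E appearing 3 times.
So there are 6! / (3!·2!) = 60 distinguishable arrangements.

60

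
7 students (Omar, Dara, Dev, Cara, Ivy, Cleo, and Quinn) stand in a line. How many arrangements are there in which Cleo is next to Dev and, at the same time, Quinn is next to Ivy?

Treat {Cleo,Dev} as one block (2 orders) and {Quinn,Ivy} as another (2 orders).
That leaves 5 units to arrange: 2 × 2 × 5! = 4 × 120 = 480.

480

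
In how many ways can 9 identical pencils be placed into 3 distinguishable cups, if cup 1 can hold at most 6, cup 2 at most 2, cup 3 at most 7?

Without the upper bounds there are C(11,2) = 55 ways to split 9 among 3 cups.
Subtract solutions that violate a single cap (substitute x_i' = x_i − (cap_i+1)): x_1 ≥ 7 gives C(4,2) = 6; x_2 ≥ 3 gives C(8,2) = 28; x_3 ≥ 8 gives C(3,2) = 3. Together 37.
No two caps can be exceeded simultaneously, so the pair terms are all 0.
By inclusion–exclusion the count is 55 − 37 + 0 = 18.

18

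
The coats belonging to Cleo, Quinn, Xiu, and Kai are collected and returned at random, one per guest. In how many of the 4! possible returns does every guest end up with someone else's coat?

This is the derangement count D_4: permutations of 4 items with no fixed point.
By inclusion–exclusion this is Σ_{j=0}^{4} (−1)^j C(4,j)·(4−j)!.
Computing: 24 − 24 + 12 − 4 + 1 = 9.

9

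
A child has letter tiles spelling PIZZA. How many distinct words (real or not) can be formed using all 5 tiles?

60

PIZZA has 5 letters with Z appearing twice.
So there are 5! / (2!) = 60 distinguishable arrangements.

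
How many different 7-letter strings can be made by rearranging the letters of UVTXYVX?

1260

UVTXYVX has 7 letters with V appearing twice and X appearing twice.
So there are 7! / (2!·2!) = 1260 distinguishable arrangements.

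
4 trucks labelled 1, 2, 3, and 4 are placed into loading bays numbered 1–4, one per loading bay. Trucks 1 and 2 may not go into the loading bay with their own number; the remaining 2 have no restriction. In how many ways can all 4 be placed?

Let Aᵢ (for i ∈ {1, 2}) be the placements that put truck i in its forbidden loading bay. Any j of these fix j positions, leaving (4−j)! ways to fill the rest, and there are C(2,j) ways to pick which j.
By inclusion–exclusion, the number of valid placements is Σ_{j=0}^{2} (−1)^j C(2,j)·(4−j)!.
Computing: 24 − 12 + 2 = 14.

14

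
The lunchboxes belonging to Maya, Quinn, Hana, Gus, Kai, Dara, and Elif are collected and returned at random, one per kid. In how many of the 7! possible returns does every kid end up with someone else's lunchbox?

1854

Let Aᵢ be the assignments in which kid i gets their own lunchbox. We want the size of the complement of A₁∪…∪A_7.
By inclusion–exclusion this is Σ_{j=0}^{7} (−1)^j C(7,j)·(7−j)!.
Computing: 5040 − 5040 + 2520 − 840 + 210 − 42 + 7 − 1 = 1854.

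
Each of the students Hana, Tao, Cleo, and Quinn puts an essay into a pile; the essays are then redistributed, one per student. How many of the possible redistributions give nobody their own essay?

Let Aᵢ be the assignments in which student i gets their own essay. We want the size of the complement of A₁∪…∪A_4.
By inclusion–exclusion this is Σ_{j=0}^{4} (−1)^j C(4,j)·(4−j)!.
Computing: 24 − 24 + 12 − 4 + 1 = 9.

9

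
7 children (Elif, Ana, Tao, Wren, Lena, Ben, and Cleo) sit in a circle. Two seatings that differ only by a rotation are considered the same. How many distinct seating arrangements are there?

720

Seat Elif anywhere (absorbing the rotational symmetry), then permute the other 6: (6)! = 720.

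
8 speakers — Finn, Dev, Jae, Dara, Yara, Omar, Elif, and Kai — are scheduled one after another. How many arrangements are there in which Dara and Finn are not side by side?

There are 8! = 40320 arrangements in all. If Dara and Finn are adjacent, merging them into one block gives 2·(7)! = 10080 arrangements.
Complementary counting: 40320 − 10080 = 30240.

30240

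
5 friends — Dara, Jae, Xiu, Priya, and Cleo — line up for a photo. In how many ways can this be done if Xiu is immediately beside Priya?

Treat {Xiu, Priya} as a single unit. There are 4 units to order, and the pair itself can be ordered 2 ways.
That gives 2 × 4! = 2 × 24 = 48.

48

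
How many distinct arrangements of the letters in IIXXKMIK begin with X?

With the first slot taken by X, it remains to arrange the other 7 letters (IIXKMIK).
Those 7 letters have I appearing 3 times and K appearing twice, giving (7)!/(3!·2!) = 420.

420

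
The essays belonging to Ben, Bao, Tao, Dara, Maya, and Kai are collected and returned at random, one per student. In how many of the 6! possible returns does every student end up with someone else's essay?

This is the derangement count D_6: permutations of 6 items with no fixed point.
By inclusion–exclusion this is Σ_{j=0}^{6} (−1)^j C(6,j)·(6−j)!.
Computing: 720 − 720 + 360 − 120 + 30 − 6 + 1 = 265.

265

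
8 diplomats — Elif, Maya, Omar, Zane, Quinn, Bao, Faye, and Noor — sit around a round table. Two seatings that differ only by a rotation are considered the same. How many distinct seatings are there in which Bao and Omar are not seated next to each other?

3600

Without the restriction there are (7)! = 5040 seatings.
Those with Bao next to Omar: fuse the pair into one unit and seat 7 units around a circle — 2·(6)! = 1440.
Subtracting, 5040 − 1440 = 3600.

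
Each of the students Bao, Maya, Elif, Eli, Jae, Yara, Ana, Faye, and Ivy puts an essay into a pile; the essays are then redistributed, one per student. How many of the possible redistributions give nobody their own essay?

Let Aᵢ be the assignments in which student i gets their own essay. We want the size of the complement of A₁∪…∪A_9.
By inclusion–exclusion this is Σ_{j=0}^{9} (−1)^j C(9,j)·(9−j)!.
Computing: 362880 − 362880 + 181440 − 60480 + 15120 − 3024 + 504 − 72 + 9 − 1 = 133496.

133496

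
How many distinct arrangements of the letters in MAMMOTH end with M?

Fix M in the last position and arrange the remaining 6 letters.
Those 6 letters have M appearing twice, giving (6)!/(2!) = 360.

360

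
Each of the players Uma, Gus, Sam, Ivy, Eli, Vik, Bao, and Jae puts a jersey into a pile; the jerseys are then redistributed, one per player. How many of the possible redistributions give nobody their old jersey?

Let Aᵢ be the assignments in which player i gets their old jersey. We want the size of the complement of A₁∪…∪A_8.
By inclusion–exclusion this is Σ_{j=0}^{8} (−1)^j C(8,j)·(8−j)!.
Computing: 40320 − 40320 + 20160 − 6720 + 1680 − 336 + 56 − 8 + 1 = 14833.

14833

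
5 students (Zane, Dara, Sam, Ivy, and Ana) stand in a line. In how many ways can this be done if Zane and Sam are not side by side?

Of the 5! = 120 arrangements, those with Zane and Sam adjacent number 2 × 4! = 48 (treat the pair as a block with 2 internal orders).
Complementary counting: 120 − 48 = 72.

72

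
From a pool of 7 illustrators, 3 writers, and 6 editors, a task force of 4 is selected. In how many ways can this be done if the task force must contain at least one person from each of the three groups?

819

Total 4-person selections from all 16: C(16,4) = 1820.
Subtract selections that omit an entire group: no illustrators → C(9,4) = 126; no writers → C(13,4) = 715; no editors → C(10,4) = 210.
Add back selections omitting two groups (i.e. drawn from a single group): C(7,4) + C(3,4) + C(6,4) = 50.
By inclusion–exclusion: 1820 − 1051 + 50 = 819.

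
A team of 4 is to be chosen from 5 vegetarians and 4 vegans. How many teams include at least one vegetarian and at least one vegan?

Unrestricted: C(9,4) = 126 ways to pick any 4 of the 9.
Subtract selections that omit an entire group: no vegetarians → C(4,4) = 1; no vegans → C(5,4) = 5.
Both groups omitted at once is impossible, so 126 − 6 = 120.

120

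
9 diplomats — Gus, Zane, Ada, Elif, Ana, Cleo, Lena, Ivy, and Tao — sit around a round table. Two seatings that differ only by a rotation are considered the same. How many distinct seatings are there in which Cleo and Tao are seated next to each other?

Treat {Cleo, Tao} as one unit (2 internal orders) and seat the resulting 8 units around the table: (7)! circular arrangements.
So 2 × (7)! = 2 × 5040 = 10080.

10080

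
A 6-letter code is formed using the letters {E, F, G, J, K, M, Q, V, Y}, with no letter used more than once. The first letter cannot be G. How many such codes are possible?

The first letter has 9−1 = 8 choices (anything except G).
The remaining 5 letters are filled from the other 8 symbols without repetition: 8 × 7 × 6 × 5 × 4 = 6720.
Total: 8 × 6720 = 53760.

53760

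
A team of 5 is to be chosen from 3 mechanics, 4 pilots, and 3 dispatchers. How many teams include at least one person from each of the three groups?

204

With no constraint there are C(10,5) = 252 possible selections.
Subtract selections that omit an entire group: no mechanics → C(7,5) = 21; no pilots → C(6,5) = 6; no dispatchers → C(7,5) = 21.
Add back selections omitting two groups (i.e. drawn from a single group): C(3,5) + C(4,5) + C(3,5) = 0.
By inclusion–exclusion: 252 − 48 + 0 = 204.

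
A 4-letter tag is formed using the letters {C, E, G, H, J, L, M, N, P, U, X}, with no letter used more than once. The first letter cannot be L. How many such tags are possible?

The first letter has 11−1 = 10 choices (anything except L).
The remaining 3 letters are filled from the other 10 symbols without repetition: 10 × 9 × 8 = 720.
Total: 10 × 720 = 7200.

7200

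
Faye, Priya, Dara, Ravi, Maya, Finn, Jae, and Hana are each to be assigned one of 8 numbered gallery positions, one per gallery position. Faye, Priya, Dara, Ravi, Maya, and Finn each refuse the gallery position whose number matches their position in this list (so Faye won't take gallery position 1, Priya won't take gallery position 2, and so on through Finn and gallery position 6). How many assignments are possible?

Let Aᵢ (for 1 ≤ i ≤ 6) be the placements that put person i in their forbidden gallery position. Any j of these fix j positions, leaving (8−j)! ways to fill the rest, and there are C(6,j) ways to pick which j.
By inclusion–exclusion, the number of valid placements is Σ_{j=0}^{6} (−1)^j C(6,j)·(8−j)!.
Computing: 40320 − 30240 + 10800 − 2400 + 360 − 36 + 2 = 18806.

18806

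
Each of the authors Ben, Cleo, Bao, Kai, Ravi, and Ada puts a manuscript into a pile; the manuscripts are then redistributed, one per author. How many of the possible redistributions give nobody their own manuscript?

Count assignments avoiding every fixed point. For any j of the 6 authors fixed to their own manuscript, the other 6−j can be arranged in (6−j)! ways.
By inclusion–exclusion this is Σ_{j=0}^{6} (−1)^j C(6,j)·(6−j)!.
Computing: 720 − 720 + 360 − 120 + 30 − 6 + 1 = 265.

265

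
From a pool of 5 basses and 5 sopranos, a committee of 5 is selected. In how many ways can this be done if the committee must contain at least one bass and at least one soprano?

250

With no constraint there are C(10,5) = 252 possible selections.
Selections missing a whole group: no basses → C(5,5) = 1; no sopranos → C(5,5) = 1.
Both groups omitted at once is impossible, so 252 − 2 = 250.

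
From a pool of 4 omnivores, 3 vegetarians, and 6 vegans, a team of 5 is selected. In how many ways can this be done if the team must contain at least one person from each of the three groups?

894

With no constraint there are C(13,5) = 1287 possible selections.
Subtract selections that omit an entire group: no omnivores → C(9,5) = 126; no vegetarians → C(10,5) = 252; no vegans → C(7,5) = 21.
Add back selections omitting two groups (i.e. drawn from a single group): C(4,5) + C(3,5) + C(6,5) = 6.
By inclusion–exclusion: 1287 − 399 + 6 = 894.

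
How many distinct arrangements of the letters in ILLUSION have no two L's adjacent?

7560

Total arrangements of ILLUSION: 8!/(2!·2!) = 10080.
If the two L's are adjacent, glue them into one block, leaving 7 items to arrange: (7)!/(2!) = 2520 ways.
Subtracting, 10080 − 2520 = 7560 arrangements keep the L's apart.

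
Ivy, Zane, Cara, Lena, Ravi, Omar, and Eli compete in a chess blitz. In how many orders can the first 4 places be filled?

There are 7 choices for 1st place, 6 for 2nd, and so on down to 4 for position 4.
That gives 7 × 6 × 5 × 4 = 840.

840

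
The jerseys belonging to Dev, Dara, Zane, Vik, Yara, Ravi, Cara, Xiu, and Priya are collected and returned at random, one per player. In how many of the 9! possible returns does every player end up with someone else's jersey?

Let Aᵢ be the assignments in which player i gets their old jersey. We want the size of the complement of A₁∪…∪A_9.
By inclusion–exclusion this is Σ_{j=0}^{9} (−1)^j C(9,j)·(9−j)!.
Computing: 362880 − 362880 + 181440 − 60480 + 15120 − 3024 + 504 − 72 + 9 − 1 = 133496.

133496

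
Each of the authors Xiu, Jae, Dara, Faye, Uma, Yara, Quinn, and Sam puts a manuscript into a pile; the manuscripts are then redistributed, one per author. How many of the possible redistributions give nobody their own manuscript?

This is the derangement count D_8: permutations of 8 items with no fixed point.
By inclusion–exclusion this is Σ_{j=0}^{8} (−1)^j C(8,j)·(8−j)!.
Computing: 40320 − 40320 + 20160 − 6720 + 1680 − 336 + 56 − 8 + 1 = 14833.

14833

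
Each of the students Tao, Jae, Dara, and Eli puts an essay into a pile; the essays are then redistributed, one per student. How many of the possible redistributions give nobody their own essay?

9

Count assignments avoiding every fixed point. For any j of the 4 students fixed to their own essay, the other 4−j can be arranged in (4−j)! ways.
By inclusion–exclusion this is Σ_{j=0}^{4} (−1)^j C(4,j)·(4−j)!.
Computing: 24 − 24 + 12 − 4 + 1 = 9.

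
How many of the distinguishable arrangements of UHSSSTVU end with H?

420

Fix H in the last position and arrange the remaining 7 letters.
Those 7 letters have S appearing 3 times and U appearing twice, giving (7)!/(3!·2!) = 420.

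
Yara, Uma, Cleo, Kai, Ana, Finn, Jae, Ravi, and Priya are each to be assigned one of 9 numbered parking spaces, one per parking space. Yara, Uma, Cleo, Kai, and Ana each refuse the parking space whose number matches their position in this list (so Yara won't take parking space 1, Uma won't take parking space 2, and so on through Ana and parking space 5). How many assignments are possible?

205056

Let Aᵢ (for 1 ≤ i ≤ 5) be the placements that put person i in their forbidden parking space. Any j of these fix j positions, leaving (9−j)! ways to fill the rest, and there are C(5,j) ways to pick which j.
By inclusion–exclusion, the number of valid placements is Σ_{j=0}^{5} (−1)^j C(5,j)·(9−j)!.
Computing: 362880 − 201600 + 50400 − 7200 + 600 − 24 = 205056.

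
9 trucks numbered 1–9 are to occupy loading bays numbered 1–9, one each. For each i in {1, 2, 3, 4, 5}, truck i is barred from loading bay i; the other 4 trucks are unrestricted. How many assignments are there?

Let Aᵢ (for 1 ≤ i ≤ 5) be the placements that put truck i in its forbidden loading bay. Any j of these fix j positions, leaving (9−j)! ways to fill the rest, and there are C(5,j) ways to pick which j.
By inclusion–exclusion, the number of valid placements is Σ_{j=0}^{5} (−1)^j C(5,j)·(9−j)!.
Computing: 362880 − 201600 + 50400 − 7200 + 600 − 24 = 205056.

205056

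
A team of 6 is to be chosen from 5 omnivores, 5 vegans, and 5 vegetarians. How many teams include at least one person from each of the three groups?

With no constraint there are C(15,6) = 5005 possible selections.
Selections missing a whole group: no omnivores → C(10,6) = 210; no vegans → C(10,6) = 210; no vegetarians → C(10,6) = 210.
Add back selections omitting two groups (i.e. drawn from a single group): C(5,6) + C(5,6) + C(5,6) = 0.
By inclusion–exclusion: 5005 − 630 + 0 = 4375.

4375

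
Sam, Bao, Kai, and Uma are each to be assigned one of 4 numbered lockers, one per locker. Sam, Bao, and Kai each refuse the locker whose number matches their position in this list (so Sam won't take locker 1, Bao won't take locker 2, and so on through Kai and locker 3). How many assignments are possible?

Let Aᵢ (for i ∈ {1, 2, 3}) be the placements that put person i in their forbidden locker. Any j of these fix j positions, leaving (4−j)! ways to fill the rest, and there are C(3,j) ways to pick which j.
By inclusion–exclusion, the number of valid placements is Σ_{j=0}^{3} (−1)^j C(3,j)·(4−j)!.
Computing: 24 − 18 + 6 − 1 = 11.

11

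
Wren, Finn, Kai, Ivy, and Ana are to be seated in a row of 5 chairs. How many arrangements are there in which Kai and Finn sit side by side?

48

Glue Kai and Finn into one block (2 internal orders), leaving 4 units to arrange in a row.
That gives 2 × 4! = 2 × 24 = 48.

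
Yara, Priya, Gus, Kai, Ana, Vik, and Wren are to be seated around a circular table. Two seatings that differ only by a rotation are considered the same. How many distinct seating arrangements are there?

Fix one person's seat to break rotational symmetry; the remaining 6 people can be arranged in (6)! = 720 ways.

720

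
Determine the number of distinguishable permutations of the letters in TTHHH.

The 5 letters of TTHHH have repeats: H appearing 3 times and T appearing twice.
The number of distinct arrangements is 5!/(3!·2!) = 120/12 = 10.

10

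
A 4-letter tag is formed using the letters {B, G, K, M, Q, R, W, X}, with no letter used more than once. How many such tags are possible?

Choose and order 4 of the 8 symbols: the first letter has 8 options, the next 7, then 6, 5.
8 × 7 × 6 × 5 = 1680.

1680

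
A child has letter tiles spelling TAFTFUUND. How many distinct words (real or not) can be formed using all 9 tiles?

45360

The 9 letters of TAFTFUUND have repeats: F appearing twice, T appearing twice, and U appearing twice.
Dividing 9! = 362880 by 2!·2!·2! = 8 for the repeated letters gives 45360.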